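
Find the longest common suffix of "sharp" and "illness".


Word 1: "sharp"
Word 2: "illness"
Comparing from end:
  Pos -1: 'p' != 's' (stop)
LCS = "" (length 0)


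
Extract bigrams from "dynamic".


Word: "dynamic" (length 7)
Number of bigrams = 7 - 2 + 1 = 6
  Position 0: "dy"
  Position 1: "yn"
  Position 2: "na"
  Position 3: "am"
  Position 4: "mi"
  Position 5: "ic"
Bigrams = "dy", "yn", "na", "am", "mi", "ic"


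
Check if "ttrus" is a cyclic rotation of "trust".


Word: "trust", Candidate: "ttrus"
Method: check if candidate is substring of word+word
"trusttrust" contains "ttrus"? Yes
Is rotation = Yes


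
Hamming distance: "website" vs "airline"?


Comparing character by character (same length = 7):
  Pos 0: 'w' vs 'a' !=
  Pos 1: 'e' vs 'i' !=
  Pos 2: 'b' vs 'r' !=
  Pos 3: 's' vs 'l' !=
  Pos 4: 'i' vs 'i' =
  Pos 5: 't' vs 'n' !=
  Pos 6: 'e' vs 'e' =
Hamming distance = 5


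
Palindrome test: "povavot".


Word: "povavot"
Reversed: "tovavop"
Forward == Backward? povavot != tovavop
Palindrome = No


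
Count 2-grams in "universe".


Word: "universe" (length 8)
Number of 2-grams = length - 2 + 1 = 8 - 2 + 1
= 7


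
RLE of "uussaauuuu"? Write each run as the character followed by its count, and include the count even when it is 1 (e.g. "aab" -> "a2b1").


String: "uussaauuuu"
Scanning for consecutive runs:
  'u' x 2
  's' x 2
  'a' x 2
  'u' x 4
RLE = "u2s2a2u4"


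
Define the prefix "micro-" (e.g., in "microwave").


Prefix: micro-
Example: microwave = micro- + wave
Meaning = small


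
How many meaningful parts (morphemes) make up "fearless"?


Word: "fearless"
Morphemes: fear / -less
Each morpheme carries meaning
= 2 morphemes


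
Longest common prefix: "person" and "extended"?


Word 1: "person"
Word 2: "extended"
Comparing from start:
  Pos 0: 'p' != 'e' (stop)
LCP = "" (length 0)


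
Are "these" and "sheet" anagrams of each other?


Word 1: "these" → sorted: eehst
Word 2: "sheet" → sorted: eehst
Same letters? eehst == eehst
Anagram = Yes


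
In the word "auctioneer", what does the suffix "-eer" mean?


Suffix: -eer
Example: auctioneer (auction + -eer)
Meaning = one who is concerned with


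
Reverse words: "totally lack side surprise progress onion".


Original: "totally lack side surprise progress onion"
Words (1..n): totally | lack | side | surprise | progress | onion
Reversed (n..1): onion | progress | surprise | side | lack | totally
Result = "onion progress surprise side lack totally"


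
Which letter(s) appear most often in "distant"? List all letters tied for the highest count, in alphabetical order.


Word: "distant"
Letter counts:
  'a': 1
  'd': 1
  'i': 1
  'n': 1
  's': 1
  't': 2
Maximum count = 2
Most frequent = 't' (2 times each)


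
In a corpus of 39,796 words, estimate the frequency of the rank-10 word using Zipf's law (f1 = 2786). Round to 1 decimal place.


Zipf's law: f(r) = f(1) / r
f(1) = 2786
f(10) = 2786 / 10
= 278.6 occurrences


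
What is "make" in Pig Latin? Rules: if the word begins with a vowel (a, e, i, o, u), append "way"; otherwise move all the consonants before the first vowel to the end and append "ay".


Word: "make"
Starts with consonant(s) → move to end, add 'ay'
Consonant cluster: "m"
Pig Latin = "akemay"


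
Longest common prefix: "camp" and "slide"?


Word 1: "camp"
Word 2: "slide"
Comparing from start:
  Pos 0: 'c' != 's' (stop)
LCP = "" (length 0)


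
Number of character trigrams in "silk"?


Word: "silk" (length 4)
Number of 3-grams = length - 3 + 1 = 4 - 3 + 1
= 2


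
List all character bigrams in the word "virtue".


Word: "virtue" (length 6)
Number of bigrams = 6 - 2 + 1 = 5
  Position 0: "vi"
  Position 1: "ir"
  Position 2: "rt"
  Position 3: "tu"
  Position 4: "ue"
Bigrams = "vi", "ir", "rt", "tu", "ue"


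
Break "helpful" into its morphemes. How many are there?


Word: "helpful"
Morphemes: help / -ful
Each morpheme carries meaning
= 2 morphemes


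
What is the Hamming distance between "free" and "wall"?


Comparing character by character (same length = 4):
  Pos 0: 'f' vs 'w' !=
  Pos 1: 'r' vs 'a' !=
  Pos 2: 'e' vs 'l' !=
  Pos 3: 'e' vs 'l' !=
Hamming distance = 4


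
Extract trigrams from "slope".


Word: "slope" (length 5)
Number of trigrams = 5 - 3 + 1 = 3
  Position 0: "slo"
  Position 1: "lop"
  Position 2: "ope"
Trigrams = "slo", "lop", "ope"


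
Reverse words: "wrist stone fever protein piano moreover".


Original: "wrist stone fever protein piano moreover"
Words (1..n): wrist | stone | fever | protein | piano | moreover
Reversed (n..1): moreover | piano | protein | fever | stone | wrist
Result = "moreover piano protein fever stone wrist"


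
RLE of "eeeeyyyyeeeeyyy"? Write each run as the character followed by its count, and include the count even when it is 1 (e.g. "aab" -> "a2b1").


String: "eeeeyyyyeeeeyyy"
Scanning for consecutive runs:
  'e' x 4
  'y' x 4
  'e' x 4
  'y' x 3
RLE = "e4y4e4y3"


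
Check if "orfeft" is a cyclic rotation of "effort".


Word: "effort", Candidate: "orfeft"
Method: check if candidate is substring of word+word
"efforteffort" contains "orfeft"? No
Is rotation = No


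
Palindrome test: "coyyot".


Word: "coyyot"
Reversed: "toyyoc"
Forward == Backward? coyyot != toyyoc
Palindrome = No


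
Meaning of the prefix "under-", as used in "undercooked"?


Prefix: under-
Example: undercooked (under- + cooked)
Meaning = insufficient


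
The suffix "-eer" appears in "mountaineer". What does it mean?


Suffix: -eer
Example: mountaineer = mountain + -eer
Meaning = one who is concerned with


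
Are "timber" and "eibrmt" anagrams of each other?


Word 1: "timber" → sorted: beimrt
Word 2: "eibrmt" → sorted: beimrt
Same letters? beimrt == beimrt
Anagram = Yes


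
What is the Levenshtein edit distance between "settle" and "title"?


Word 1: "settle" (length 6)
Word 2: "title" (length 5)
One optimal edit sequence (insert/delete/substitute each cost 1):
  1. delete 's'  (+1)
  2. substitute 'e' -> 't'  (+1)
  3. substitute 't' -> 'i'  (+1)
  4. keep 't'
  5. keep 'l'
  6. keep 'e'
Total edit operations: 3
Edit distance = 3


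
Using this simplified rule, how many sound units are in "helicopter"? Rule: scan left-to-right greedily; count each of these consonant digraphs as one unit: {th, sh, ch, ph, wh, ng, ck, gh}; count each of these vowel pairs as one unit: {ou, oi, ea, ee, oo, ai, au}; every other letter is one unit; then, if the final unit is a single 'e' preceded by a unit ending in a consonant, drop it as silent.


Word: "helicopter" (10 letters)
Left-to-right scan:
  1. 'h' (letter)
  2. 'e' (letter)
  3. 'l' (letter)
  4. 'i' (letter)
  5. 'c' (letter)
  6. 'o' (letter)
  7. 'p' (letter)
  8. 't' (letter)
  9. 'e' (letter)
  10. 'r' (letter)
Units from scan: 10
Sound units = 10 units


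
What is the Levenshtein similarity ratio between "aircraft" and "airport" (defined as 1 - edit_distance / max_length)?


Word 1: "aircraft" (length 8)
Word 2: "airport" (length 7)
One optimal edit sequence:
  1. keep 'a'
  2. keep 'i'
  3. keep 'r'
  4. delete 'c'  (+1)
  5. substitute 'r' -> 'p'  (+1)
  6. substitute 'a' -> 'o'  (+1)
  7. substitute 'f' -> 'r'  (+1)
  8. keep 't'
Edit distance = 4
Max length = max(8, 7) = 8
Similarity = 1 - 4/8
= 0.5000


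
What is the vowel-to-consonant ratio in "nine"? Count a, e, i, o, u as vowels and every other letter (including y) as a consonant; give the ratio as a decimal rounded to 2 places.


Word: "nine"
Vowels (a,e,i,o,u): 2
Consonants: 2
Ratio = 2/2
= 1.00


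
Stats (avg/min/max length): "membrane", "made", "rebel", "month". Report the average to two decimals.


Lengths: "membrane"=8, "made"=4, "rebel"=5, "month"=5
Sum = 22, Count = 4
Average = 22/4 = 5.50
= avg=5.50, min=4, max=8


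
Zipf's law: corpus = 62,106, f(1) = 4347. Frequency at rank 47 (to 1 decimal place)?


Zipf's law: f(r) = f(1) / r
f(1) = 4347
f(47) = 4347 / 47
= 92.5 occurrences


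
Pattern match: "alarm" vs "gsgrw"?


Pattern of "alarm": [0, 1, 0, 2, 3]
Pattern of "gsgrw": [0, 1, 0, 2, 3]
Patterns match
Same pattern = Yes


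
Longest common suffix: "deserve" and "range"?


Word 1: "deserve"
Word 2: "range"
Comparing from end:
  Pos -1: 'e' == 'e'
  Pos -2: 'v' != 'g' (stop)
LCS = "e" (length 1)


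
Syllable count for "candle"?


Word: "candle"
Syllable breakdown: can / dle
Counting: 2 parts
= 2 syllables


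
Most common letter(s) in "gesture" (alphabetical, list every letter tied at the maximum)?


Word: "gesture"
Letter counts:
  'e': 2
  'g': 1
  'r': 1
  's': 1
  't': 1
  'u': 1
Maximum count = 2
Most frequent = 'e' (2 times each)


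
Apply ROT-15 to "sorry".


Word: "sorry"
Shift: 15
Each letter → (letter + shift) mod 26:
  's' (18) + 15 = 7 → 'h'
  'o' (14) + 15 = 3 → 'd'
  'r' (17) + 15 = 6 → 'g'
  'r' (17) + 15 = 6 → 'g'
  'y' (24) + 15 = 13 → 'n'
Result = "hdggn"


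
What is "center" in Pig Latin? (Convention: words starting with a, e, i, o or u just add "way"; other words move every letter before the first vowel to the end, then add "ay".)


Word: "center"
Starts with consonant(s) → move to end, add 'ay'
Consonant cluster: "c"
Pig Latin = "entercay"


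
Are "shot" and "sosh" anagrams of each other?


Word 1: "shot" → sorted: host
Word 2: "sosh" → sorted: hoss
Same letters? host != hoss
Anagram = No


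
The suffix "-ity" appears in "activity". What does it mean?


Suffix: -ity
As in: activity -> active + -ity, with a spelling change
Meaning = quality of


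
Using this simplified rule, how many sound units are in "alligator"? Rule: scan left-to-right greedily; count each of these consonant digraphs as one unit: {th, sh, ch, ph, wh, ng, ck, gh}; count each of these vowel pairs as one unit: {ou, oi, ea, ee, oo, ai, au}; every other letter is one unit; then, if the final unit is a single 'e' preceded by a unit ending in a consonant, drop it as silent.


Word: "alligator" (9 letters)
Left-to-right scan:
  [1] 'a' (letter)
  [2] 'l' (letter)
  [3] 'l' (letter)
  [4] 'i' (letter)
  [5] 'g' (letter)
  [6] 'a' (letter)
  [7] 't' (letter)
  [8] 'o' (letter)
  [9] 'r' (letter)
Units from scan: 9
Sound units = 9 units


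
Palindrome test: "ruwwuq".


Word: "ruwwuq"
Reversed: "quwwur"
Forward == Backward? ruwwuq != quwwur
Palindrome = No


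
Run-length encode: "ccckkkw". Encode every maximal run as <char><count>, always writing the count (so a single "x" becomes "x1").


String: "ccckkkw"
Scanning for consecutive runs:
  'c' x 3
  'k' x 3
  'w' x 1
RLE = "c3k3w1"


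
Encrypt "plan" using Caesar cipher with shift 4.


Word: "plan"
Shift: 4
Each letter → (letter + shift) mod 26:
  'p' (15) + 4 = 19 → 't'
  'l' (11) + 4 = 15 → 'p'
  'a' (0) + 4 = 4 → 'e'
  'n' (13) + 4 = 17 → 'r'
Result = "tper"


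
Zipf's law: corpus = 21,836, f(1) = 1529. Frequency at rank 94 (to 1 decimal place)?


Zipf's law: f(r) = f(1) / r
f(1) = 1529
f(94) = 1529 / 94
= 16.3 occurrences


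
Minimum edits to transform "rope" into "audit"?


Word 1: "rope" (length 4)
Word 2: "audit" (length 5)
One optimal edit sequence (insert/delete/substitute each cost 1):
  1. insert 'a'  (+1)
  2. substitute 'r' -> 'u'  (+1)
  3. substitute 'o' -> 'd'  (+1)
  4. substitute 'p' -> 'i'  (+1)
  5. substitute 'e' -> 't'  (+1)
Total edit operations: 5
Edit distance = 5


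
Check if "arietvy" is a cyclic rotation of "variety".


Word: "variety", Candidate: "arietvy"
Method: check if candidate is substring of word+word
"varietyvariety" contains "arietvy"? No
Is rotation = No


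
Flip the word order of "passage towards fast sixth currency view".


Original: "passage towards fast sixth currency view"
Words (1..n): passage | towards | fast | sixth | currency | view
Reversed (n..1): view | currency | sixth | fast | towards | passage
Result = "view currency sixth fast towards passage"


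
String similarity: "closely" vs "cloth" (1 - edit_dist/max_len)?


Word 1: "closely" (length 7)
Word 2: "cloth" (length 5)
One optimal edit sequence:
  1. keep 'c'
  2. keep 'l'
  3. keep 'o'
  4. delete 's'  (+1)
  5. delete 'e'  (+1)
  6. substitute 'l' -> 't'  (+1)
  7. substitute 'y' -> 'h'  (+1)
Edit distance = 4
Max length = max(7, 5) = 7
Similarity = 1 - 4/7
= 0.4286


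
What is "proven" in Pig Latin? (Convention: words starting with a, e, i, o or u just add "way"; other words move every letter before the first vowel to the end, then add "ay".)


Word: "proven"
Starts with consonant(s) → move to end, add 'ay'
Consonant cluster: "pr"
Pig Latin = "ovenpray"


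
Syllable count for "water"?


Word: "water"
Syllable breakdown: wa · ter
Counting: 2 parts
= 2 syllables


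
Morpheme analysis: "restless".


Word: "restless"
Morphemes: rest + -less
Each morpheme carries meaning
= 2 morphemes


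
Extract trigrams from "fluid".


Word: "fluid" (length 5)
Number of trigrams = 5 - 3 + 1 = 3
  Position 0: "flu"
  Position 1: "lui"
  Position 2: "uid"
Trigrams = "flu", "lui", "uid"


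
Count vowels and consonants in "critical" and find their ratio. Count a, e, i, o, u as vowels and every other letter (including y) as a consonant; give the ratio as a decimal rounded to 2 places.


Word: "critical"
Vowels (a,e,i,o,u): 3
Consonants: 5
Ratio = 3/5
= 0.60


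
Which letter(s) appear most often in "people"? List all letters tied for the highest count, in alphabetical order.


Word: "people"
Letter counts:
  'e': 2
  'l': 1
  'o': 1
  'p': 2
Maximum count = 2
Most frequent = 'e', 'p' (2 times each)


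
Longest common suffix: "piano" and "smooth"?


Word 1: "piano"
Word 2: "smooth"
Comparing from end:
  Pos -1: 'o' != 'h' (stop)
LCS = "" (length 0)


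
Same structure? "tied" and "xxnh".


Pattern of "tied": [0, 1, 2, 3]
Pattern of "xxnh": [0, 0, 1, 2]
Patterns do not match
Same pattern = No


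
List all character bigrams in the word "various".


Word: "various" (length 7)
Number of bigrams = 7 - 2 + 1 = 6
  Position 0: "va"
  Position 1: "ar"
  Position 2: "ri"
  Position 3: "io"
  Position 4: "ou"
  Position 5: "us"
Bigrams = "va", "ar", "ri", "io", "ou", "us"


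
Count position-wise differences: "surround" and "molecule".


Comparing character by character (same length = 8):
  Pos 0: 's' vs 'm' !=
  Pos 1: 'u' vs 'o' !=
  Pos 2: 'r' vs 'l' !=
  Pos 3: 'r' vs 'e' !=
  Pos 4: 'o' vs 'c' !=
  Pos 5: 'u' vs 'u' =
  Pos 6: 'n' vs 'l' !=
  Pos 7: 'd' vs 'e' !=
Hamming distance = 7


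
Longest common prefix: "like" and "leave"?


Word 1: "like"
Word 2: "leave"
Comparing from start:
  Pos 0: 'l' == 'l'
  Pos 1: 'i' != 'e' (stop)
LCP = "l" (length 1)


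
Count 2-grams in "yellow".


Word: "yellow" (length 6)
Number of 2-grams = length - 2 + 1 = 6 - 2 + 1
= 5


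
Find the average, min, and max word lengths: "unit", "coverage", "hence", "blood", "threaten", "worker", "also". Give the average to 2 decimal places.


Lengths: "unit"=4, "coverage"=8, "hence"=5, "blood"=5, "threaten"=8, "worker"=6, "also"=4
Sum = 40, Count = 7
Average = 40/7 = 5.71
= avg=5.71, min=4, max=8


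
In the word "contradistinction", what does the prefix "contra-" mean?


Prefix: contra-
Example: contradistinction (contra- + distinction)
Meaning = against


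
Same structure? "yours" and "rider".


Pattern of "yours": [0, 1, 2, 3, 4]
Pattern of "rider": [0, 1, 2, 3, 0]
Patterns do not match
Same pattern = No


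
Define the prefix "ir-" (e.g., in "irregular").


Prefix: ir-
Example: irregular (ir- + regular)
Meaning = not


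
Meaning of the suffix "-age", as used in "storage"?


Suffix: -age
Example: storage (store + -age, with a spelling change)
Meaning = result / collection


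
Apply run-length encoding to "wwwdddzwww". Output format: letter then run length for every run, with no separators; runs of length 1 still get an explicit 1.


String: "wwwdddzwww"
Scanning for consecutive runs:
  'w' x 3
  'd' x 3
  'z' x 1
  'w' x 3
RLE = "w3d3z1w3"


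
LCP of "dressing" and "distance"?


Word 1: "dressing"
Word 2: "distance"
Comparing from start:
  Pos 0: 'd' == 'd'
  Pos 1: 'r' != 'i' (stop)
LCP = "d" (length 1)


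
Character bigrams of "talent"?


Word: "talent" (length 6)
Number of bigrams = 6 - 2 + 1 = 5
  Position 0: "ta"
  Position 1: "al"
  Position 2: "le"
  Position 3: "en"
  Position 4: "nt"
Bigrams = "ta", "al", "le", "en", "nt"


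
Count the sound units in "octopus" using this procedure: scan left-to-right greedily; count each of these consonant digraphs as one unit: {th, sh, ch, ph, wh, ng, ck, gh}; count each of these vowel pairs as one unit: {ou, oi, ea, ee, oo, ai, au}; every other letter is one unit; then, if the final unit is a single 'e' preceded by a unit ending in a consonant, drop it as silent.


Word: "octopus" (7 letters)
Left-to-right scan:
  [1] 'o' (letter)
  [2] 'c' (letter)
  [3] 't' (letter)
  [4] 'o' (letter)
  [5] 'p' (letter)
  [6] 'u' (letter)
  [7] 's' (letter)
Units from scan: 7
Sound units = 7 units


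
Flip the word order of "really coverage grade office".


Original: "really coverage grade office"
Words (1..n): really | coverage | grade | office
Reversed (n..1): office | grade | coverage | really
Result = "office grade coverage really"


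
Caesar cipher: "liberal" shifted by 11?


Word: "liberal"
Shift: 11
Each letter → (letter + shift) mod 26:
  'l' (11) + 11 = 22 → 'w'
  'i' (8) + 11 = 19 → 't'
  'b' (1) + 11 = 12 → 'm'
  'e' (4) + 11 = 15 → 'p'
  'r' (17) + 11 = 2 → 'c'
  'a' (0) + 11 = 11 → 'l'
  'l' (11) + 11 = 22 → 'w'
Result = "wtmpclw"


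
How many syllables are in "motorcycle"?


Word: "motorcycle"
Syllable breakdown: mo | tor | cy | cle
Counting: 4 parts
= 4 syllables


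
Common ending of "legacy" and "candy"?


Word 1: "legacy"
Word 2: "candy"
Comparing from end:
  Pos -1: 'y' == 'y'
  Pos -2: 'c' != 'd' (stop)
LCS = "y" (length 1)


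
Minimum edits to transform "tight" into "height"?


Word 1: "tight" (length 5)
Word 2: "height" (length 6)
One optimal edit sequence (insert/delete/substitute each cost 1):
  1. insert 'h'  (+1)
  2. substitute 't' -> 'e'  (+1)
  3. keep 'i'
  4. keep 'g'
  5. keep 'h'
  6. keep 't'
Total edit operations: 2
Edit distance = 2


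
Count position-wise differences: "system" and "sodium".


Comparing character by character (same length = 6):
  Pos 0: 's' vs 's' =
  Pos 1: 'y' vs 'o' !=
  Pos 2: 's' vs 'd' !=
  Pos 3: 't' vs 'i' !=
  Pos 4: 'e' vs 'u' !=
  Pos 5: 'm' vs 'm' =
Hamming distance = 4


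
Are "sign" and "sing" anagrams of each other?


Word 1: "sign" → sorted: gins
Word 2: "sing" → sorted: gins
Same letters? gins == gins
Anagram = Yes


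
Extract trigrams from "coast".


Word: "coast" (length 5)
Number of trigrams = 5 - 3 + 1 = 3
  Position 0: "coa"
  Position 1: "oas"
  Position 2: "ast"
Trigrams = "coa", "oas", "ast"


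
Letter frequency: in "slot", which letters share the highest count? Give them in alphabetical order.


Word: "slot"
Letter counts:
  'l': 1
  'o': 1
  's': 1
  't': 1
Maximum count = 1
Most frequent = 'l', 'o', 's', 't' (1 time each)


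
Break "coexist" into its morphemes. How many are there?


Word: "coexist"
Morphemes: co- + exist
Each morpheme carries meaning
= 2 morphemes


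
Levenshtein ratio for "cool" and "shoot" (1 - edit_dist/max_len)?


Word 1: "cool" (length 4)
Word 2: "shoot" (length 5)
One optimal edit sequence:
  1. insert 's'  (+1)
  2. substitute 'c' -> 'h'  (+1)
  3. keep 'o'
  4. keep 'o'
  5. substitute 'l' -> 't'  (+1)
Edit distance = 3
Max length = max(4, 5) = 5
Similarity = 1 - 3/5
= 0.4000


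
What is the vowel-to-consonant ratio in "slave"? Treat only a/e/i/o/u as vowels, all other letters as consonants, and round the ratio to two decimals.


Word: "slave"
Vowels (a,e,i,o,u): 2
Consonants: 3
Ratio = 2/3
= 0.67


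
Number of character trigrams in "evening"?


Word: "evening" (length 7)
Number of 3-grams = length - 3 + 1 = 7 - 3 + 1
= 5


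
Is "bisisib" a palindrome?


Word: "bisisib"
Reversed: "bisisib"
Forward == Backward? bisisib == bisisib
Palindrome = Yes


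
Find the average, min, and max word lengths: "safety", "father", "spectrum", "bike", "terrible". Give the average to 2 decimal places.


Lengths: "safety"=6, "father"=6, "spectrum"=8, "bike"=4, "terrible"=8
Sum = 32, Count = 5
Average = 32/5 = 6.40
= avg=6.40, min=4, max=8


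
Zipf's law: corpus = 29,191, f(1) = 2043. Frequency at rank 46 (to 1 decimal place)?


Zipf's law: f(r) = f(1) / r
f(1) = 2043
f(46) = 2043 / 46
= 44.4 occurrences


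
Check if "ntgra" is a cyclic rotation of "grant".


Word: "grant", Candidate: "ntgra"
Method: check if candidate is substring of word+word
"grantgrant" contains "ntgra"? Yes
Is rotation = Yes


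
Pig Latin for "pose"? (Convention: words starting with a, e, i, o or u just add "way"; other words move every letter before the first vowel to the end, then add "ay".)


Word: "pose"
Starts with consonant(s) → move to end, add 'ay'
Consonant cluster: "p"
Pig Latin = "osepay"


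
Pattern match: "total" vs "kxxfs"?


Pattern of "total": [0, 1, 0, 2, 3]
Pattern of "kxxfs": [0, 1, 1, 2, 3]
Patterns do not match
Same pattern = No


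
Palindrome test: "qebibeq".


Word: "qebibeq"
Reversed: "qebibeq"
Forward == Backward? qebibeq == qebibeq
Palindrome = Yes


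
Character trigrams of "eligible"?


Word: "eligible" (length 8)
Number of trigrams = 8 - 3 + 1 = 6
  Position 0: "eli"
  Position 1: "lig"
  Position 2: "igi"
  Position 3: "gib"
  Position 4: "ibl"
  Position 5: "ble"
Trigrams = "eli", "lig", "igi", "gib", "ibl", "ble"


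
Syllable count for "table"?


Word: "table"
Syllable breakdown: ta / ble
Counting: 2 parts
= 2 syllables


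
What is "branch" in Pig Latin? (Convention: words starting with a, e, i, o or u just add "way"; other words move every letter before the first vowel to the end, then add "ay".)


Word: "branch"
Starts with consonant(s) → move to end, add 'ay'
Consonant cluster: "br"
Pig Latin = "anchbray"


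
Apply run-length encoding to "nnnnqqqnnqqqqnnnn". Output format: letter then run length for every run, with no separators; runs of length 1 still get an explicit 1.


String: "nnnnqqqnnqqqqnnnn"
Scanning for consecutive runs:
  'n' x 4
  'q' x 3
  'n' x 2
  'q' x 4
  'n' x 4
RLE = "n4q3n2q4n4"


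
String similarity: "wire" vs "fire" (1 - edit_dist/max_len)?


Word 1: "wire" (length 4)
Word 2: "fire" (length 4)
One optimal edit sequence:
  1. substitute 'w' -> 'f'  (+1)
  2. keep 'i'
  3. keep 'r'
  4. keep 'e'
Edit distance = 1
Max length = max(4, 4) = 4
Similarity = 1 - 1/4
= 0.7500


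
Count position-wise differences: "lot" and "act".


Comparing character by character (same length = 3):
  Pos 0: 'l' vs 'a' !=
  Pos 1: 'o' vs 'c' !=
  Pos 2: 't' vs 't' =
Hamming distance = 2


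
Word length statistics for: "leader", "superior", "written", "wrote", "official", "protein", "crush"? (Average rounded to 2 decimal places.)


Lengths: "leader"=6, "superior"=8, "written"=7, "wrote"=5, "official"=8, "protein"=7, "crush"=5
Sum = 46, Count = 7
Average = 46/7 = 6.57
= avg=6.57, min=5, max=8


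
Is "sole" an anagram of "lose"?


Word 1: "lose" → sorted: elos
Word 2: "sole" → sorted: elos
Same letters? elos == elos
Anagram = Yes


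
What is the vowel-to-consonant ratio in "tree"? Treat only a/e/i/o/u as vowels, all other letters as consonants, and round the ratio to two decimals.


Word: "tree"
Vowels (a,e,i,o,u): 2
Consonants: 2
Ratio = 2/2
= 1.00


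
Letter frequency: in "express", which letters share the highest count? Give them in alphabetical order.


Word: "express"
Letter counts:
  'e': 2
  'p': 1
  'r': 1
  's': 2
  'x': 1
Maximum count = 2
Most frequent = 'e', 's' (2 times each)


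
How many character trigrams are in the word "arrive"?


Word: "arrive" (length 6)
Number of 3-grams = length - 3 + 1 = 6 - 3 + 1
= 4


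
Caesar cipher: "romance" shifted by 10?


Word: "romance"
Shift: 10
Each letter → (letter + shift) mod 26:
  'r' (17) + 10 = 1 → 'b'
  'o' (14) + 10 = 24 → 'y'
  'm' (12) + 10 = 22 → 'w'
  'a' (0) + 10 = 10 → 'k'
  'n' (13) + 10 = 23 → 'x'
  'c' (2) + 10 = 12 → 'm'
  'e' (4) + 10 = 14 → 'o'
Result = "bywkxmo"


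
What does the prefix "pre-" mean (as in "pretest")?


Prefix: pre-
Example: pretest = pre- + test
Meaning = before


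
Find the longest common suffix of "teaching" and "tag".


Word 1: "teaching"
Word 2: "tag"
Comparing from end:
  Pos -1: 'g' == 'g'
  Pos -2: 'n' != 'a' (stop)
LCS = "g" (length 1)


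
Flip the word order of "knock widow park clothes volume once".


Original: "knock widow park clothes volume once"
Words (1..n): knock | widow | park | clothes | volume | once
Reversed (n..1): once | volume | clothes | park | widow | knock
Result = "once volume clothes park widow knock"


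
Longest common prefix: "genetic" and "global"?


Word 1: "genetic"
Word 2: "global"
Comparing from start:
  Pos 0: 'g' == 'g'
  Pos 1: 'e' != 'l' (stop)
LCP = "g" (length 1)


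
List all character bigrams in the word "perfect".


Word: "perfect" (length 7)
Number of bigrams = 7 - 2 + 1 = 6
  Position 0: "pe"
  Position 1: "er"
  Position 2: "rf"
  Position 3: "fe"
  Position 4: "ec"
  Position 5: "ct"
Bigrams = "pe", "er", "rf", "fe", "ec", "ct"


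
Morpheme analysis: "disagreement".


Word: "disagreement"
Morphemes: dis- + agree + -ment
Each morpheme carries meaning
= 3 morphemes


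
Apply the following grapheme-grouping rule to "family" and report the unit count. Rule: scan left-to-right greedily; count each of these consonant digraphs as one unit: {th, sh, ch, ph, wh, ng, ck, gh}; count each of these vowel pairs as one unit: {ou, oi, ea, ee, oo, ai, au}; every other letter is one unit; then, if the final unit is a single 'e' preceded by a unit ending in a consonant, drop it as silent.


Word: "family" (6 letters)
Left-to-right scan:
  (1) 'f' (letter)
  (2) 'a' (letter)
  (3) 'm' (letter)
  (4) 'i' (letter)
  (5) 'l' (letter)
  (6) 'y' (letter)
Units from scan: 6
Sound units = 6 units


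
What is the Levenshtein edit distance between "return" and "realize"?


Word 1: "return" (length 6)
Word 2: "realize" (length 7)
One optimal edit sequence (insert/delete/substitute each cost 1):
  1. keep 'r'
  2. keep 'e'
  3. insert 'a'  (+1)
  4. substitute 't' -> 'l'  (+1)
  5. substitute 'u' -> 'i'  (+1)
  6. substitute 'r' -> 'z'  (+1)
  7. substitute 'n' -> 'e'  (+1)
Total edit operations: 5
Edit distance = 5


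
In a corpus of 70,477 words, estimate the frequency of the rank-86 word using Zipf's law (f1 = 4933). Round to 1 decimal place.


Zipf's law: f(r) = f(1) / r
f(1) = 4933
f(86) = 4933 / 86
= 57.4 occurrences


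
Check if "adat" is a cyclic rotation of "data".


Word: "data", Candidate: "adat"
Method: check if candidate is substring of word+word
"datadata" contains "adat"? Yes
Is rotation = Yes


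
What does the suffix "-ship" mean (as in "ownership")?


Suffix: -ship
Example: ownership (owner + -ship)
Meaning = state / position


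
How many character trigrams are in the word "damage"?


Word: "damage" (length 6)
Number of 3-grams = length - 3 + 1 = 6 - 3 + 1
= 4


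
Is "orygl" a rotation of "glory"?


Word: "glory", Candidate: "orygl"
Method: check if candidate is substring of word+word
"gloryglory" contains "orygl"? Yes
Is rotation = Yes


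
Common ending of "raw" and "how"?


Word 1: "raw"
Word 2: "how"
Comparing from end:
  Pos -1: 'w' == 'w'
  Pos -2: 'a' != 'o' (stop)
LCS = "w" (length 1)


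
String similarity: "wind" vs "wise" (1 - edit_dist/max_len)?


Word 1: "wind" (length 4)
Word 2: "wise" (length 4)
One optimal edit sequence:
  1. keep 'w'
  2. keep 'i'
  3. substitute 'n' -> 's'  (+1)
  4. substitute 'd' -> 'e'  (+1)
Edit distance = 2
Max length = max(4, 4) = 4
Similarity = 1 - 2/4
= 0.5000


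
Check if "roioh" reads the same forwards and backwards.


Word: "roioh"
Reversed: "hoior"
Forward == Backward? roioh != hoior
Palindrome = No


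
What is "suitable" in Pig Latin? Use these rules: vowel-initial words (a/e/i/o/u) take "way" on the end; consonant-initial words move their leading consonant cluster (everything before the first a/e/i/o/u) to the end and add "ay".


Word: "suitable"
Starts with consonant(s) → move to end, add 'ay'
Consonant cluster: "s"
Pig Latin = "uitablesay"


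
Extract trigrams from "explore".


Word: "explore" (length 7)
Number of trigrams = 7 - 3 + 1 = 5
  Position 0: "exp"
  Position 1: "xpl"
  Position 2: "plo"
  Position 3: "lor"
  Position 4: "ore"
Trigrams = "exp", "xpl", "plo", "lor", "ore"


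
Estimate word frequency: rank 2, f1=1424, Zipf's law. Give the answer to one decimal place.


Zipf's law: f(r) = f(1) / r
f(1) = 1424
f(2) = 1424 / 2
= 712.0 occurrences


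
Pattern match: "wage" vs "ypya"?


Pattern of "wage": [0, 1, 2, 3]
Pattern of "ypya": [0, 1, 0, 2]
Patterns do not match
Same pattern = No


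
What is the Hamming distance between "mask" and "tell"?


Comparing character by character (same length = 4):
  Pos 0: 'm' vs 't' !=
  Pos 1: 'a' vs 'e' !=
  Pos 2: 's' vs 'l' !=
  Pos 3: 'k' vs 'l' !=
Hamming distance = 4


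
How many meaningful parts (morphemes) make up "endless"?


Word: "endless"
Morphemes: end / -less
Each morpheme carries meaning
= 2 morphemes


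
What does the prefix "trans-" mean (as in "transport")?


Prefix: trans-
Example: transport (trans- + port)
Meaning = across


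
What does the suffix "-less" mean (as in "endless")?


Suffix: -less
Example: endless = end + -less
Meaning = without


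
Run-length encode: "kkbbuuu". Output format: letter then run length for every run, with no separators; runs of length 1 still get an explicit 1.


String: "kkbbuuu"
Scanning for consecutive runs:
  'k' x 2
  'b' x 2
  'u' x 3
RLE = "k2b2u3"


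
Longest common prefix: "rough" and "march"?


Word 1: "rough"
Word 2: "march"
Comparing from start:
  Pos 0: 'r' != 'm' (stop)
LCP = "" (length 0)


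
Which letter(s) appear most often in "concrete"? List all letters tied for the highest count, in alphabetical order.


Word: "concrete"
Letter counts:
  'c': 2
  'e': 2
  'n': 1
  'o': 1
  'r': 1
  't': 1
Maximum count = 2
Most frequent = 'c', 'e' (2 times each)


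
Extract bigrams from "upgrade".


Word: "upgrade" (length 7)
Number of bigrams = 7 - 2 + 1 = 6
  Position 0: "up"
  Position 1: "pg"
  Position 2: "gr"
  Position 3: "ra"
  Position 4: "ad"
  Position 5: "de"
Bigrams = "up", "pg", "gr", "ra", "ad", "de"


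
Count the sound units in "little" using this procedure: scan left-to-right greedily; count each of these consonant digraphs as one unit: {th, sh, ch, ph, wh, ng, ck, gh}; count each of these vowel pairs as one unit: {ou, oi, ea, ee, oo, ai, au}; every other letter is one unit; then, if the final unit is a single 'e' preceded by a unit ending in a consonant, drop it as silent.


Word: "little" (6 letters)
Left-to-right scan:
  1. 'l' (letter)
  2. 'i' (letter)
  3. 't' (letter)
  4. 't' (letter)
  5. 'l' (letter)
  6. 'e' (letter)
Units from scan: 6
Final unit is 'e' after a consonant -> drop as silent (-1)
Sound units = 5 units


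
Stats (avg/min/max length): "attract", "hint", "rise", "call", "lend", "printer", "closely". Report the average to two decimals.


Lengths: "attract"=7, "hint"=4, "rise"=4, "call"=4, "lend"=4, "printer"=7, "closely"=7
Sum = 37, Count = 7
Average = 37/7 = 5.29
= avg=5.29, min=4, max=7


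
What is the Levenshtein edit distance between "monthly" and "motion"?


Word 1: "monthly" (length 7)
Word 2: "motion" (length 6)
One optimal edit sequence (insert/delete/substitute each cost 1):
  1. keep 'm'
  2. keep 'o'
  3. delete 'n'  (+1)
  4. keep 't'
  5. substitute 'h' -> 'i'  (+1)
  6. substitute 'l' -> 'o'  (+1)
  7. substitute 'y' -> 'n'  (+1)
Total edit operations: 4
Edit distance = 4


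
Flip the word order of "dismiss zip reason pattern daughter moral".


Original: "dismiss zip reason pattern daughter moral"
Words (1..n): dismiss | zip | reason | pattern | daughter | moral
Reversed (n..1): moral | daughter | pattern | reason | zip | dismiss
Result = "moral daughter pattern reason zip dismiss"


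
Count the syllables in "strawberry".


Word: "strawberry"
Syllable breakdown: straw-ber-ry
Counting: 3 parts
= 3 syllables


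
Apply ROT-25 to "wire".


Word: "wire"
Shift: 25
Each letter → (letter + shift) mod 26:
  'w' (22) + 25 = 21 → 'v'
  'i' (8) + 25 = 7 → 'h'
  'r' (17) + 25 = 16 → 'q'
  'e' (4) + 25 = 3 → 'd'
Result = "vhqd"


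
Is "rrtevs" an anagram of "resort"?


Word 1: "resort" → sorted: eorrst
Word 2: "rrtevs" → sorted: errstv
Same letters? eorrst != errstv
Anagram = No


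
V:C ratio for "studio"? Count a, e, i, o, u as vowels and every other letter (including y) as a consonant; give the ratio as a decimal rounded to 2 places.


Word: "studio"
Vowels (a,e,i,o,u): 3
Consonants: 3
Ratio = 3/3
= 1.00


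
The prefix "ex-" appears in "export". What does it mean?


Prefix: ex-
Example: export = ex- + port
Meaning = out / former


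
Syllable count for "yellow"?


Word: "yellow"
Syllable breakdown: yel / low
Counting: 2 parts
= 2 syllables


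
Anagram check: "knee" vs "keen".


Word 1: "knee" → sorted: eekn
Word 2: "keen" → sorted: eekn
Same letters? eekn == eekn
Anagram = Yes


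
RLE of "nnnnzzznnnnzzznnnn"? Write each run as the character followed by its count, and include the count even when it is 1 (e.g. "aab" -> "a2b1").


String: "nnnnzzznnnnzzznnnn"
Scanning for consecutive runs:
  'n' x 4
  'z' x 3
  'n' x 4
  'z' x 3
  'n' x 4
RLE = "n4z3n4z3n4"


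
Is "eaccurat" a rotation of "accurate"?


Word: "accurate", Candidate: "eaccurat"
Method: check if candidate is substring of word+word
"accurateaccurate" contains "eaccurat"? Yes
Is rotation = Yes


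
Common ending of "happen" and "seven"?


Word 1: "happen"
Word 2: "seven"
Comparing from end:
  Pos -1: 'n' == 'n'
  Pos -2: 'e' == 'e'
  Pos -3: 'p' != 'v' (stop)
LCS = "en" (length 2)


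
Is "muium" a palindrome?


Word: "muium"
Reversed: "muium"
Forward == Backward? muium == muium
Palindrome = Yes


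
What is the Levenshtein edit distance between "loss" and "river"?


Word 1: "loss" (length 4)
Word 2: "river" (length 5)
One optimal edit sequence (insert/delete/substitute each cost 1):
  1. insert 'r'  (+1)
  2. substitute 'l' -> 'i'  (+1)
  3. substitute 'o' -> 'v'  (+1)
  4. substitute 's' -> 'e'  (+1)
  5. substitute 's' -> 'r'  (+1)
Total edit operations: 5
Edit distance = 5


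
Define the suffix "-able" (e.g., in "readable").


Suffix: -able
Example: readable = read + -able
Meaning = capable of


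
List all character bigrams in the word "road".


Word: "road" (length 4)
Number of bigrams = 4 - 2 + 1 = 3
  Position 0: "ro"
  Position 1: "oa"
  Position 2: "ad"
Bigrams = "ro", "oa", "ad"


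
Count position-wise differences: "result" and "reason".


Comparing character by character (same length = 6):
  Pos 0: 'r' vs 'r' =
  Pos 1: 'e' vs 'e' =
  Pos 2: 's' vs 'a' !=
  Pos 3: 'u' vs 's' !=
  Pos 4: 'l' vs 'o' !=
  Pos 5: 't' vs 'n' !=
Hamming distance = 4


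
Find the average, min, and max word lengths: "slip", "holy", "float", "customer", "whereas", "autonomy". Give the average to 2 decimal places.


Lengths: "slip"=4, "holy"=4, "float"=5, "customer"=8, "whereas"=7, "autonomy"=8
Sum = 36, Count = 6
Average = 36/6 = 6.00
= avg=6.00, min=4, max=8


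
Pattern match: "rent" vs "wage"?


Pattern of "rent": [0, 1, 2, 3]
Pattern of "wage": [0, 1, 2, 3]
Patterns match
Same pattern = Yes


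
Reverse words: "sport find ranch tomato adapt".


Original: "sport find ranch tomato adapt"
Words (1..n): sport | find | ranch | tomato | adapt
Reversed (n..1): adapt | tomato | ranch | find | sport
Result = "adapt tomato ranch find sport"


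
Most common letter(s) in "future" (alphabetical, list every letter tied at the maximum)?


Word: "future"
Letter counts:
  'e': 1
  'f': 1
  'r': 1
  't': 1
  'u': 2
Maximum count = 2
Most frequent = 'u' (2 times each)


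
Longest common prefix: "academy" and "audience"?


Word 1: "academy"
Word 2: "audience"
Comparing from start:
  Pos 0: 'a' == 'a'
  Pos 1: 'c' != 'u' (stop)
LCP = "a" (length 1)


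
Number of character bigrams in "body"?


Word: "body" (length 4)
Number of 2-grams = length - 2 + 1 = 4 - 2 + 1
= 3


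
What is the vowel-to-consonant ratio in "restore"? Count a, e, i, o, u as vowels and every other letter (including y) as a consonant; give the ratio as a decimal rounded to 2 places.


Word: "restore"
Vowels (a,e,i,o,u): 3
Consonants: 4
Ratio = 3/4
= 0.75


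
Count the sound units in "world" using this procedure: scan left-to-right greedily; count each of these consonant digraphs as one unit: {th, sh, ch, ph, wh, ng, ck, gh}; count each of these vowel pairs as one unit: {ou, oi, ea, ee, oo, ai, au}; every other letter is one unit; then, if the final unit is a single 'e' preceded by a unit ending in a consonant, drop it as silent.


Word: "world" (5 letters)
Left-to-right scan:
  (1) 'w' (letter)
  (2) 'o' (letter)
  (3) 'r' (letter)
  (4) 'l' (letter)
  (5) 'd' (letter)
Units from scan: 5
Sound units = 5 units


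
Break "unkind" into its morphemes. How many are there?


Word: "unkind"
Morphemes: un- / kind
Each morpheme carries meaning
= 2 morphemes


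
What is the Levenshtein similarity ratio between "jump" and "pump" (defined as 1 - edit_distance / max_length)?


Word 1: "jump" (length 4)
Word 2: "pump" (length 4)
One optimal edit sequence:
  1. substitute 'j' -> 'p'  (+1)
  2. keep 'u'
  3. keep 'm'
  4. keep 'p'
Edit distance = 1
Max length = max(4, 4) = 4
Similarity = 1 - 1/4
= 0.7500


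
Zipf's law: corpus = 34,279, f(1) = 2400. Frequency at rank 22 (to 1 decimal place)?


Zipf's law: f(r) = f(1) / r
f(1) = 2400
f(22) = 2400 / 22
= 109.1 occurrences


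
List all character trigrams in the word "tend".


Word: "tend" (length 4)
Number of trigrams = 4 - 3 + 1 = 2
  Position 0: "ten"
  Position 1: "end"
Trigrams = "ten", "end"


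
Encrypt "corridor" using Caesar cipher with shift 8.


Word: "corridor"
Shift: 8
Each letter → (letter + shift) mod 26:
  'c' (2) + 8 = 10 → 'k'
  'o' (14) + 8 = 22 → 'w'
  'r' (17) + 8 = 25 → 'z'
  'r' (17) + 8 = 25 → 'z'
  'i' (8) + 8 = 16 → 'q'
  'd' (3) + 8 = 11 → 'l'
  'o' (14) + 8 = 22 → 'w'
  'r' (17) + 8 = 25 → 'z'
Result = "kwzzqlwz"


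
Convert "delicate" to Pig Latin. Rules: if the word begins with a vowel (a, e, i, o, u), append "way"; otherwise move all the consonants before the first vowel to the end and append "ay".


Word: "delicate"
Starts with consonant(s) → move to end, add 'ay'
Consonant cluster: "d"
Pig Latin = "elicateday"


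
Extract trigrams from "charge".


Word: "charge" (length 6)
Number of trigrams = 6 - 3 + 1 = 4
  Position 0: "cha"
  Position 1: "har"
  Position 2: "arg"
  Position 3: "rge"
Trigrams = "cha", "har", "arg", "rge"


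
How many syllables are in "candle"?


Word: "candle"
Syllable breakdown: can | dle
Counting: 2 parts
= 2 syllables


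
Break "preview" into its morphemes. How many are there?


Word: "preview"
Morphemes: pre- + view
Each morpheme carries meaning
= 2 morphemes


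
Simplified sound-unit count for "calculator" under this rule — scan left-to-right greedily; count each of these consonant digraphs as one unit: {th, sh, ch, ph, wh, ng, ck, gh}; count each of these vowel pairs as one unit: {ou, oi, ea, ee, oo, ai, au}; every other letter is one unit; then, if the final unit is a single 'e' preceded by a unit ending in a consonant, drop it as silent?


Word: "calculator" (10 letters)
Left-to-right scan:
  (1) 'c' (letter)
  (2) 'a' (letter)
  (3) 'l' (letter)
  (4) 'c' (letter)
  (5) 'u' (letter)
  (6) 'l' (letter)
  (7) 'a' (letter)
  (8) 't' (letter)
  (9) 'o' (letter)
  (10) 'r' (letter)
Units from scan: 10
Sound units = 10 units
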